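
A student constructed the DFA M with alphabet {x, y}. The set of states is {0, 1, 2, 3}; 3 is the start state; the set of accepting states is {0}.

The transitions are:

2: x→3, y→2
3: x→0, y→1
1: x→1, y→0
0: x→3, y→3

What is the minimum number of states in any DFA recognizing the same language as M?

3

Reachable states from the start: {0,1,3}. Unreachable: {2} — drop them.
Initial partition by acceptance: {0} | {1,3}.
Split {1,3} by δ(·,x) → {1} and {3}.
No further refinement is possible. Final partition (3 blocks): {0} | {1} | {3}.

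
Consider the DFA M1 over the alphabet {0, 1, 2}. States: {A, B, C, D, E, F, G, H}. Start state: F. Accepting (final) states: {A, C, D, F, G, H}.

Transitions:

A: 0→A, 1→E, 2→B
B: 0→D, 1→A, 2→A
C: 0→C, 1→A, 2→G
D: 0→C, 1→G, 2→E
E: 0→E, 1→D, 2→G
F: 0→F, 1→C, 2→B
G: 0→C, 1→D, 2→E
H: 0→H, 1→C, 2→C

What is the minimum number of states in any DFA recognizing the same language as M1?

States {H} cannot be reached from the start state, so discard them.
P0 = {A,C,D,F,G} | {B,E}.
Refine {A,C,D,F,G} on symbol 1: members go to different blocks, giving {C,D,F,G} and {A}.
On input 1, block {C,D,F,G} splits into {D,F,G} and {C}.
On input 0, block {D,F,G} splits into {D,G} and {F}.
Split {B,E} by δ(·,0) → {B} and {E}.
No further refinement is possible. Final partition (6 blocks): {D,G} | {B} | {A} | {C} | {F} | {E}.

6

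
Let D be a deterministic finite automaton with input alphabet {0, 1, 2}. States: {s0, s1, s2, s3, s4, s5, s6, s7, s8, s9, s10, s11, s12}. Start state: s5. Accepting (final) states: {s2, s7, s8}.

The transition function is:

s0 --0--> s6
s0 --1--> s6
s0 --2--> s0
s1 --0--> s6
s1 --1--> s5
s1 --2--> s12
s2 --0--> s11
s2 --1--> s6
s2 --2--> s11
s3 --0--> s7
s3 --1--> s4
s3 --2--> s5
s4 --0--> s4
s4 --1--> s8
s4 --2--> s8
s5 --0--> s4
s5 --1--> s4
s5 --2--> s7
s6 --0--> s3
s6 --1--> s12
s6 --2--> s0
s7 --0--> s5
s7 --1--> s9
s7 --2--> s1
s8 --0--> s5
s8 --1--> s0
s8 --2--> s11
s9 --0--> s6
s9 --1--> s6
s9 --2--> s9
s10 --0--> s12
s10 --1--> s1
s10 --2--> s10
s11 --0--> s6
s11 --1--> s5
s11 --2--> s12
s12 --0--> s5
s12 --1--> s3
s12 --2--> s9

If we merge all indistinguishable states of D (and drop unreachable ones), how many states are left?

8

Reachable states from the start: {s0,s1,s3,s4,s5,s6,s7,s8,s9,s11,s12}. Unreachable: {s2,s10} — drop them.
P0 = {s7,s8} | {s0,s1,s3,s4,s5,s6,s9,s11,s12}.
Split {s0,s1,s3,s4,s5,s6,s9,s11,s12} by δ(·,0) → {s0,s1,s4,s5,s6,s9,s11,s12} and {s3}.
On input 0, block {s0,s1,s4,s5,s6,s9,s11,s12} splits into {s0,s1,s4,s5,s9,s11,s12} and {s6}.
Split {s0,s1,s4,s5,s9,s11,s12} by δ(·,0) → {s0,s1,s9,s11} and {s4,s5,s12}.
Split {s0,s1,s9,s11} by δ(·,1) → {s0,s9} and {s1,s11}.
Split {s4,s5,s12} by δ(·,1) → {s4} and {s5} and {s12}.
Stable partition: {s7,s8} | {s0,s9} | {s3} | {s6} | {s4} | {s1,s11} | {s5} | {s12} — 8 equivalence classes.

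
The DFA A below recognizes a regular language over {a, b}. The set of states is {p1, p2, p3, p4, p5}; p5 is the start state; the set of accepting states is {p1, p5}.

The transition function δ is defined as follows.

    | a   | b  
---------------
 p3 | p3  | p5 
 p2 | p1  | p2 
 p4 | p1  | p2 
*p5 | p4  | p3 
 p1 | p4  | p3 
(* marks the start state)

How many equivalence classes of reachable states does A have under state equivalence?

3

Every state is reachable, so we keep all 5.
Initial partition by acceptance: {p1,p5} | {p2,p3,p4}.
Refine {p2,p3,p4} on symbol a: members go to different blocks, giving {p2,p4} and {p3}.
No further refinement is possible. Final partition (3 blocks): {p1,p5} | {p2,p4} | {p3}.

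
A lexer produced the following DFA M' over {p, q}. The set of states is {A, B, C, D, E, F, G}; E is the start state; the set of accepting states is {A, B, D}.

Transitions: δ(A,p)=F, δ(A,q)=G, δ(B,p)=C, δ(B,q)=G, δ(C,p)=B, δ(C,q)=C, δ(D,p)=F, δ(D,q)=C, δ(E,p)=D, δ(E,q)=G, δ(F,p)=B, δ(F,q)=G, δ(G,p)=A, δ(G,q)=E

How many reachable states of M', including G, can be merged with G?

Initial partition by acceptance: {A,B,D} | {C,E,F,G}.
Stable partition: {A,B,D} | {C,E,F,G} — 2 equivalence classes.
State G belongs to the block {C,E,F,G}, which has 4 states.

4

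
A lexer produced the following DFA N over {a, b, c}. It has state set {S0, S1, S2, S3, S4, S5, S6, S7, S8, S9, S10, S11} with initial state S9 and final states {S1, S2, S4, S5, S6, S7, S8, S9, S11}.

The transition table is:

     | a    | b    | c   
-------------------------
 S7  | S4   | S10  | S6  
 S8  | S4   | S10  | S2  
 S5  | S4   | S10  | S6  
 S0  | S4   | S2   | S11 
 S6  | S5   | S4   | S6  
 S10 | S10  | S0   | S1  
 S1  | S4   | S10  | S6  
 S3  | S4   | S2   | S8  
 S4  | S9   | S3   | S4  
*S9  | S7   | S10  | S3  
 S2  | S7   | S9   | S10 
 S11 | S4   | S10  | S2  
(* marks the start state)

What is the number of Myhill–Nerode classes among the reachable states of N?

8

All states are reachable from the start state.
Initial partition by acceptance: {S1,S2,S4,S5,S6,S7,S8,S9,S11} | {S0,S3,S10}.
Refine {S1,S2,S4,S5,S6,S7,S8,S9,S11} on symbol b: members go to different blocks, giving {S1,S4,S5,S7,S8,S9,S11} and {S2,S6}.
Refine {S1,S4,S5,S7,S8,S9,S11} on symbol c: members go to different blocks, giving {S1,S5,S7,S8,S11} and {S4} and {S9}.
On input a, block {S0,S3,S10} splits into {S0,S3} and {S10}.
Refine {S2,S6} on symbol b: members go to different blocks, giving {S2} and {S6}.
Split {S1,S5,S7,S8,S11} by δ(·,c) → {S1,S5,S7} and {S8,S11}.
No further refinement is possible. Final partition (8 blocks): {S1,S5,S7} | {S0,S3} | {S2} | {S4} | {S9} | {S10} | {S6} | {S8,S11}.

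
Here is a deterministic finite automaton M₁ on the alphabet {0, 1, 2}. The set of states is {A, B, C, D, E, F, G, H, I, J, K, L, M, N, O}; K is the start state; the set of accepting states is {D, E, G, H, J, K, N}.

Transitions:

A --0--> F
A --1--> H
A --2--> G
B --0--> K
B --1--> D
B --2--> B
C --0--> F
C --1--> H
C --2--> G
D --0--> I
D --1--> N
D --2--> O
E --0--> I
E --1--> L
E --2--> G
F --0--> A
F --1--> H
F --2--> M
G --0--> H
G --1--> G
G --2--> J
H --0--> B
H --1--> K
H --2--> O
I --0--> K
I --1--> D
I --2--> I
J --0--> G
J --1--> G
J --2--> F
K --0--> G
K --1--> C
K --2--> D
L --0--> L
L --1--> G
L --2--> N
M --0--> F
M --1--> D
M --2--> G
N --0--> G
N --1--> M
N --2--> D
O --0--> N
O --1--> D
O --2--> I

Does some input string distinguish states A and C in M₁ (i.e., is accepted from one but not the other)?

States {E,L} cannot be reached from the start state, so discard them.
P0 = {D,G,H,J,K,N} | {A,B,C,F,I,M,O}.
On input 0, block {D,G,H,J,K,N} splits into {G,J,K,N} and {D,H}.
Split {G,J,K,N} by δ(·,0) → {J,K,N} and {G}.
Refine {J,K,N} on symbol 1: members go to different blocks, giving {K,N} and {J}.
Split {A,B,C,F,I,M,O} by δ(·,0) → {A,C,F,M} and {B,I,O}.
On input 2, block {A,C,F,M} splits into {A,C,M} and {F}.
Stable partition: {K,N} | {A,C,M} | {D,H} | {G} | {J} | {B,I,O} | {F} — 7 equivalence classes.
A and C lie in the same block of the stable partition, so they are equivalent — no string distinguishes them.

No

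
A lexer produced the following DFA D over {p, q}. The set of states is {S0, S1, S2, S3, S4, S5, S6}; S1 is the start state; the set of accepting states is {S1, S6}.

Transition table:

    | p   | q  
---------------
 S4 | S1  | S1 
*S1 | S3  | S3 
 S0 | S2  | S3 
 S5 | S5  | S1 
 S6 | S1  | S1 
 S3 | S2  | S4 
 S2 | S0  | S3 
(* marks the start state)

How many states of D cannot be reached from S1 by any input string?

2

Starting at S1 and following transitions, the reachable set is {S0, S1, S2, S3, S4}. That leaves S5, S6 unreachable — 2 in total.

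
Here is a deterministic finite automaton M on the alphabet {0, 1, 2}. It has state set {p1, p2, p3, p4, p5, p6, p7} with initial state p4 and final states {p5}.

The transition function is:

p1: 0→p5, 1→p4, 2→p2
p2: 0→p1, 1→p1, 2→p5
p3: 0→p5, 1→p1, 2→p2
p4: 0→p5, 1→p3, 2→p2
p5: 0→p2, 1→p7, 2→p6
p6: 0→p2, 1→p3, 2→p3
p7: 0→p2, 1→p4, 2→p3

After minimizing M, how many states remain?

Every state is reachable, so we keep all 7.
Initial partition by acceptance: {p5} | {p1,p2,p3,p4,p6,p7}.
Split {p1,p2,p3,p4,p6,p7} by δ(·,0) → {p1,p3,p4} and {p2,p6,p7}.
Split {p2,p6,p7} by δ(·,0) → {p6,p7} and {p2}.
Stable partition: {p5} | {p1,p3,p4} | {p6,p7} | {p2} — 4 equivalence classes.

4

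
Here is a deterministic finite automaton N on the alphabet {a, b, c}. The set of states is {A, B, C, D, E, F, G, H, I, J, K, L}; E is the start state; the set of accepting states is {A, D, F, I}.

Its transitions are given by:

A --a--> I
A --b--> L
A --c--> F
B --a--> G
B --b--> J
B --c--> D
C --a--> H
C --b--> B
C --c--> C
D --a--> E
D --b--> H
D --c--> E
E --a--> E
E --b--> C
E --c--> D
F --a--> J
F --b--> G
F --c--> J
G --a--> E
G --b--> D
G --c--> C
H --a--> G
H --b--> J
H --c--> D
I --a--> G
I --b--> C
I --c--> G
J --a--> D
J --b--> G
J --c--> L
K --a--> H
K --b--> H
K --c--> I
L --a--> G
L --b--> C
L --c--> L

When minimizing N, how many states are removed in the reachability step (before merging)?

4

Starting at E and following transitions, the reachable set is {B, C, D, E, G, H, J, L}. That leaves A, F, I, K unreachable — 4 in total.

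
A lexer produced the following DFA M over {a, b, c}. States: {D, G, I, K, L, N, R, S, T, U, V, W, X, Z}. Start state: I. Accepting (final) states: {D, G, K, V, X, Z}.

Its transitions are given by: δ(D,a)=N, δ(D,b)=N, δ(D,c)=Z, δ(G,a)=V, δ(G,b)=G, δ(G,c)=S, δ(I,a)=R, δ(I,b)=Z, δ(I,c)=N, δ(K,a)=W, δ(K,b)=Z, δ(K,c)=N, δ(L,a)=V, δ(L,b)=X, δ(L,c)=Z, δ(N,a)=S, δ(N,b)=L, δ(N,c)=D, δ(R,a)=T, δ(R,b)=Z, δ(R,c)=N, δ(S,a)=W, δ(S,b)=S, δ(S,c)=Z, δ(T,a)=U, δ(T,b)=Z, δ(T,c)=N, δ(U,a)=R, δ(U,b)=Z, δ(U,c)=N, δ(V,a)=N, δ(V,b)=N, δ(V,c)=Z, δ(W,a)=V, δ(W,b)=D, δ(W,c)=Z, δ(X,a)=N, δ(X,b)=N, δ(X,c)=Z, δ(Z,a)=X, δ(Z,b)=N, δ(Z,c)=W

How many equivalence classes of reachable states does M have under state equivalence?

First remove the unreachable states {G,K}; 12 states remain.
Initial partition by acceptance: {D,V,X,Z} | {I,L,N,R,S,T,U,W}.
On input a, block {D,V,X,Z} splits into {D,V,X} and {Z}.
Split {I,L,N,R,S,T,U,W} by δ(·,a) → {I,N,R,S,T,U} and {L,W}.
On input a, block {I,N,R,S,T,U} splits into {I,N,R,T,U} and {S}.
Refine {I,N,R,T,U} on symbol a: members go to different blocks, giving {I,R,T,U} and {N}.
Stable partition: {D,V,X} | {I,R,T,U} | {Z} | {L,W} | {S} | {N} — 6 equivalence classes.

6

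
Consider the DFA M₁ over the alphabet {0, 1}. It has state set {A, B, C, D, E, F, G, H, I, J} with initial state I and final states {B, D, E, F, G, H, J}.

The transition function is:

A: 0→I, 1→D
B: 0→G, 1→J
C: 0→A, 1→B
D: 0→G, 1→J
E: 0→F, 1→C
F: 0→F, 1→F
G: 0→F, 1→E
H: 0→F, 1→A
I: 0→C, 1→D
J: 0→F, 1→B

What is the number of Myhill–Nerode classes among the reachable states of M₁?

6

Reachable states from the start: {A,B,C,D,E,F,G,I,J}. Unreachable: {H} — drop them.
Start with accepting vs non-accepting: {B,D,E,F,G,J} | {A,C,I}.
On input 1, block {B,D,E,F,G,J} splits into {B,D,F,G,J} and {E}.
Split {B,D,F,G,J} by δ(·,1) → {B,D,F,J} and {G}.
Split {B,D,F,J} by δ(·,0) → {B,D} and {F,J}.
On input 1, block {F,J} splits into {F} and {J}.
The partition is now stable with 6 blocks: {B,D} | {A,C,I} | {E} | {G} | {F} | {J}.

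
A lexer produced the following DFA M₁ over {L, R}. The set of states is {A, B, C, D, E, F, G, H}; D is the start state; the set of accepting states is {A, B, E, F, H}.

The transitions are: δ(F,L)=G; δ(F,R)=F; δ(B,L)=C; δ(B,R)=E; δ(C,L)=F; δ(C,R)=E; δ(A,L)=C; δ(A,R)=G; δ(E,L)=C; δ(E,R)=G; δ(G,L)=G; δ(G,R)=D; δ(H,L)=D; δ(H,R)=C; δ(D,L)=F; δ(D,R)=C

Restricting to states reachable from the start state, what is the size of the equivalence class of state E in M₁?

1

Reachable states from the start: {C,D,E,F,G}. Unreachable: {A,B,H} — drop them.
Start with accepting vs non-accepting: {E,F} | {C,D,G}.
On input R, block {E,F} splits into {E} and {F}.
Split {C,D,G} by δ(·,L) → {C,D} and {G}.
On input R, block {C,D} splits into {C} and {D}.
Stable partition: {E} | {C} | {F} | {G} | {D} — 5 equivalence classes.
The equivalence class containing E is {E}, of size 1.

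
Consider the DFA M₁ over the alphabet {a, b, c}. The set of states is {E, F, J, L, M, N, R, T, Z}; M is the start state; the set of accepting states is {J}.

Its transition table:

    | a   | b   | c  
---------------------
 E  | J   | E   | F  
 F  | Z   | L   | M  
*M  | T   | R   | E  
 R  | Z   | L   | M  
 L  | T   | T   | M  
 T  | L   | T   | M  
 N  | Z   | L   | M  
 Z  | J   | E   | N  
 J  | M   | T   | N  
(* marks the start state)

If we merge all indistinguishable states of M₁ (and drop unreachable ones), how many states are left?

All states are reachable from the start state.
Initial partition by acceptance: {J} | {E,F,L,M,N,R,T,Z}.
On input a, block {E,F,L,M,N,R,T,Z} splits into {F,L,M,N,R,T} and {E,Z}.
On input a, block {F,L,M,N,R,T} splits into {F,N,R} and {L,M,T}.
Split {L,M,T} by δ(·,b) → {L,T} and {M}.
Stable partition: {J} | {F,N,R} | {E,Z} | {L,T} | {M} — 5 equivalence classes.

5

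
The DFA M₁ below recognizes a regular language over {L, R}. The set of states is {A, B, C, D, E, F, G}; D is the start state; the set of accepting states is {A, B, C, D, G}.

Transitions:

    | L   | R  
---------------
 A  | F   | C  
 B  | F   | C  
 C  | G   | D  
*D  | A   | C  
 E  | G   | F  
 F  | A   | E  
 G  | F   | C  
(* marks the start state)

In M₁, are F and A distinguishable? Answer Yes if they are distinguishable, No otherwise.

Reachable states from the start: {A,C,D,E,F,G}. Unreachable: {B} — drop them.
P0 = {A,C,D,G} | {E,F}.
Split {A,C,D,G} by δ(·,L) → {A,G} and {C,D}.
Stable partition: {A,G} | {E,F} | {C,D} — 3 equivalence classes.
F and A end up in different blocks, so they are distinguishable. For instance, the string 'ε' is accepted from only A.

Yes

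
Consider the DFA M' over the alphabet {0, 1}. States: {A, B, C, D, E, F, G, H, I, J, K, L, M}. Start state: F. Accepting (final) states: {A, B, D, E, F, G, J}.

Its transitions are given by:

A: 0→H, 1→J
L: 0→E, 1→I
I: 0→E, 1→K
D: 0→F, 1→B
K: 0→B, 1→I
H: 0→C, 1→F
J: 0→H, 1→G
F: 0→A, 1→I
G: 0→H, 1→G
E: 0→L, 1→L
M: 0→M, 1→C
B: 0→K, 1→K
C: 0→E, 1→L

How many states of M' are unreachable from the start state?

BFS from F reaches {A, B, C, E, F, G, H, I, J, K, L}; the 2 state(s) D, M are never visited.

2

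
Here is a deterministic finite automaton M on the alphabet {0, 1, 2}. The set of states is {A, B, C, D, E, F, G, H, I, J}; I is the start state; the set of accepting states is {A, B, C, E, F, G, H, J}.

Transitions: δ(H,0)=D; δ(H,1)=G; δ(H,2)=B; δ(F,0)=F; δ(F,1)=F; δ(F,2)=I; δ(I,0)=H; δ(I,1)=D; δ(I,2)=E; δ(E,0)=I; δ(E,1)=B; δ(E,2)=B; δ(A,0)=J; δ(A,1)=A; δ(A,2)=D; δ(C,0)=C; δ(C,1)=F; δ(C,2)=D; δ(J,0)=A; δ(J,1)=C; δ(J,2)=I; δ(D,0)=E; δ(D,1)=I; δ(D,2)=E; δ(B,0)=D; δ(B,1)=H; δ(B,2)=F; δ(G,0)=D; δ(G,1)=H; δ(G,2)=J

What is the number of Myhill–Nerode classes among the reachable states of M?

4

All states are reachable from the start state.
Start with accepting vs non-accepting: {A,B,C,E,F,G,H,J} | {D,I}.
On input 0, block {A,B,C,E,F,G,H,J} splits into {A,C,F,J} and {B,E,G,H}.
Split {B,E,G,H} by δ(·,2) → {B,G} and {E,H}.
No further refinement is possible. Final partition (4 blocks): {A,C,F,J} | {D,I} | {B,G} | {E,H}.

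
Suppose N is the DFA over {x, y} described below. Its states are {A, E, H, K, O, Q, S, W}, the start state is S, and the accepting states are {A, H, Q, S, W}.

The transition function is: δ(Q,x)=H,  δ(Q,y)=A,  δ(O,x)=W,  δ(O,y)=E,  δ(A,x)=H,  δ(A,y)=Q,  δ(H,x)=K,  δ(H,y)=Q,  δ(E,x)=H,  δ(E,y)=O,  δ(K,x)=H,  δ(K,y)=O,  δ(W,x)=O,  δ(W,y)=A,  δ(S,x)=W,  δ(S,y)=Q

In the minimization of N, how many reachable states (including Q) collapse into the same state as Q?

Every state is reachable, so we keep all 8.
P0 = {A,H,Q,S,W} | {E,K,O}.
Refine {A,H,Q,S,W} on symbol x: members go to different blocks, giving {A,Q,S} and {H,W}.
Stable partition: {A,Q,S} | {E,K,O} | {H,W} — 3 equivalence classes.
The equivalence class containing Q is {A,Q,S}, of size 3.

3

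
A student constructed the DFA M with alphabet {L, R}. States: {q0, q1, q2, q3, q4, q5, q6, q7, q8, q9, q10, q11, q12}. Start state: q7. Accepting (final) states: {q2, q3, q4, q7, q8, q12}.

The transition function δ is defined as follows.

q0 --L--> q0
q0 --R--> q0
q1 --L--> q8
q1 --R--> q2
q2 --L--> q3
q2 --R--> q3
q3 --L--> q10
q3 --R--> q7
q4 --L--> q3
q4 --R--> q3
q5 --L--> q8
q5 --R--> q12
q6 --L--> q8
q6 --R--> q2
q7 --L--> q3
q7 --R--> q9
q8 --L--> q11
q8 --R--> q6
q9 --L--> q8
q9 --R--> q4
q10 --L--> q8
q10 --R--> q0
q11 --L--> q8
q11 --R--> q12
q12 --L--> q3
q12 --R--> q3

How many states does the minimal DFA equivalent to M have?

7

First remove the unreachable states {q1,q5}; 11 states remain.
P0 = {q2,q3,q4,q7,q8,q12} | {q0,q6,q9,q10,q11}.
Split {q2,q3,q4,q7,q8,q12} by δ(·,L) → {q2,q4,q7,q12} and {q3,q8}.
Refine {q2,q4,q7,q12} on symbol R: members go to different blocks, giving {q2,q4,q12} and {q7}.
Refine {q0,q6,q9,q10,q11} on symbol L: members go to different blocks, giving {q6,q9,q10,q11} and {q0}.
Refine {q6,q9,q10,q11} on symbol R: members go to different blocks, giving {q6,q9,q11} and {q10}.
Refine {q3,q8} on symbol L: members go to different blocks, giving {q3} and {q8}.
The partition is now stable with 7 blocks: {q2,q4,q12} | {q6,q9,q11} | {q3} | {q7} | {q0} | {q10} | {q8}.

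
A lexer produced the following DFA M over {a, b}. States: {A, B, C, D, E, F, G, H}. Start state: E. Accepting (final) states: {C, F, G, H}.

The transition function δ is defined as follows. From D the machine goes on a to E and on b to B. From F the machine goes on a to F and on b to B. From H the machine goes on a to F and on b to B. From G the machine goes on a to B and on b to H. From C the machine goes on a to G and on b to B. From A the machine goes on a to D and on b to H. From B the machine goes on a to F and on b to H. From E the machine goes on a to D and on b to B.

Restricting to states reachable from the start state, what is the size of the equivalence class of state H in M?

Reachable states from the start: {B,D,E,F,H}. Unreachable: {A,C,G} — drop them.
P0 = {F,H} | {B,D,E}.
Split {B,D,E} by δ(·,a) → {D,E} and {B}.
The partition is now stable with 3 blocks: {F,H} | {D,E} | {B}.
State H belongs to the block {F,H}, which has 2 states.

2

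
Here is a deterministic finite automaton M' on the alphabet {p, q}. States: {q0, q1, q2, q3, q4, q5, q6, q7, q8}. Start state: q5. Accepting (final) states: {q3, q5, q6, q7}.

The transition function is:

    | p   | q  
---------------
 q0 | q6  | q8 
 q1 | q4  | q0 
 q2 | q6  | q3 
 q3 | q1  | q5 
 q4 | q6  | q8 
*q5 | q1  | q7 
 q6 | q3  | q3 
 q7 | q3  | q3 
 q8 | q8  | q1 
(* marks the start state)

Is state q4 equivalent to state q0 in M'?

Yes

Reachable states from the start: {q0,q1,q3,q4,q5,q6,q7,q8}. Unreachable: {q2} — drop them.
Start with accepting vs non-accepting: {q3,q5,q6,q7} | {q0,q1,q4,q8}.
Refine {q3,q5,q6,q7} on symbol p: members go to different blocks, giving {q3,q5} and {q6,q7}.
Refine {q3,q5} on symbol q: members go to different blocks, giving {q3} and {q5}.
On input p, block {q0,q1,q4,q8} splits into {q0,q4} and {q1,q8}.
Refine {q1,q8} on symbol p: members go to different blocks, giving {q1} and {q8}.
The partition is now stable with 6 blocks: {q3} | {q0,q4} | {q6,q7} | {q5} | {q1} | {q8}.
q4 and q0 lie in the same block of the stable partition, so they are equivalent — no string distinguishes them.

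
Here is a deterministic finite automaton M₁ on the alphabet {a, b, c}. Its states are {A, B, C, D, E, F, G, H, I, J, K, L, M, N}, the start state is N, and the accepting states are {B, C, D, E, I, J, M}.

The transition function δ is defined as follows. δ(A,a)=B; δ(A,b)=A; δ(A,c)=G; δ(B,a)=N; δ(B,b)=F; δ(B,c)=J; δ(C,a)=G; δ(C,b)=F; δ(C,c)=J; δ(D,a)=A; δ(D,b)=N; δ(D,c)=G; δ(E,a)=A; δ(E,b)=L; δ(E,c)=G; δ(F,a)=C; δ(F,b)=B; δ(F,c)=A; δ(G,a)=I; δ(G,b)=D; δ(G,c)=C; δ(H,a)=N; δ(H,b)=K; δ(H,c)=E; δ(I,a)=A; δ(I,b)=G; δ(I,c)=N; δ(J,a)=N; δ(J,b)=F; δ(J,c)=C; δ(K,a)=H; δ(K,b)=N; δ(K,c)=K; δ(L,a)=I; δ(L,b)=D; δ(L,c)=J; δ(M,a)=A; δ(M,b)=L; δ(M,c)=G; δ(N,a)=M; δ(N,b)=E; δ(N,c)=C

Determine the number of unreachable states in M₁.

2

No path from N leads to H, K; the other 12 states are all reachable.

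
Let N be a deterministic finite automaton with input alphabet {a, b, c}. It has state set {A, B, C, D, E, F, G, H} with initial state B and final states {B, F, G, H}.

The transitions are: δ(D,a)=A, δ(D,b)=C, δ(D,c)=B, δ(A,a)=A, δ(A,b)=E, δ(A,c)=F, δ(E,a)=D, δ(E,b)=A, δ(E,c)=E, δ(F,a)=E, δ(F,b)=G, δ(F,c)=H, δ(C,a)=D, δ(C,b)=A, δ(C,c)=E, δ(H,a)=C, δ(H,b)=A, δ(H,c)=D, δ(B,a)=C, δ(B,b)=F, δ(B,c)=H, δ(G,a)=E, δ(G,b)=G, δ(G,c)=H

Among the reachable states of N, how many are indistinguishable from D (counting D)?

All states are reachable from the start state.
P0 = {B,F,G,H} | {A,C,D,E}.
Refine {B,F,G,H} on symbol b: members go to different blocks, giving {B,F,G} and {H}.
On input c, block {A,C,D,E} splits into {A,D} and {C,E}.
The partition is now stable with 4 blocks: {B,F,G} | {A,D} | {H} | {C,E}.
The equivalence class containing D is {A,D}, of size 2.

2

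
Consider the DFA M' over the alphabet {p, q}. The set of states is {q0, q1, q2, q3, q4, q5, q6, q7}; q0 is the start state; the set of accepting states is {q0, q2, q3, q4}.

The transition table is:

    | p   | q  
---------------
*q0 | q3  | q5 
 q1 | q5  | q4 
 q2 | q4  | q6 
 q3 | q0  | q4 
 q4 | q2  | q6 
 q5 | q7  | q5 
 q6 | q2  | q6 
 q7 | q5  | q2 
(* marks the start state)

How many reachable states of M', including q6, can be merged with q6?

First remove the unreachable states {q1}; 7 states remain.
Start with accepting vs non-accepting: {q0,q2,q3,q4} | {q5,q6,q7}.
On input q, block {q0,q2,q3,q4} splits into {q0,q2,q4} and {q3}.
Refine {q0,q2,q4} on symbol p: members go to different blocks, giving {q2,q4} and {q0}.
On input p, block {q5,q6,q7} splits into {q5,q7} and {q6}.
Refine {q5,q7} on symbol q: members go to different blocks, giving {q5} and {q7}.
Stable partition: {q2,q4} | {q5} | {q3} | {q0} | {q6} | {q7} — 6 equivalence classes.
State q6 belongs to the block {q6}, which has 1 states.

1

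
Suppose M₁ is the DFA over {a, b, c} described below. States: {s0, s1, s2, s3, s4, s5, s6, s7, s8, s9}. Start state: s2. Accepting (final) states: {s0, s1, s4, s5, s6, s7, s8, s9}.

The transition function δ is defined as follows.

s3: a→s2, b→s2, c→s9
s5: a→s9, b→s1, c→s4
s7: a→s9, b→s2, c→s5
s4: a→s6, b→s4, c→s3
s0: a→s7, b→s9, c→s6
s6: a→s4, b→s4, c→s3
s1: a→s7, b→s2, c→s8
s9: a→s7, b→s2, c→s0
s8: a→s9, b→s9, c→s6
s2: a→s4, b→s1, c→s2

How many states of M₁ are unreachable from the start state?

A breadth-first search from the start state visits every state.

0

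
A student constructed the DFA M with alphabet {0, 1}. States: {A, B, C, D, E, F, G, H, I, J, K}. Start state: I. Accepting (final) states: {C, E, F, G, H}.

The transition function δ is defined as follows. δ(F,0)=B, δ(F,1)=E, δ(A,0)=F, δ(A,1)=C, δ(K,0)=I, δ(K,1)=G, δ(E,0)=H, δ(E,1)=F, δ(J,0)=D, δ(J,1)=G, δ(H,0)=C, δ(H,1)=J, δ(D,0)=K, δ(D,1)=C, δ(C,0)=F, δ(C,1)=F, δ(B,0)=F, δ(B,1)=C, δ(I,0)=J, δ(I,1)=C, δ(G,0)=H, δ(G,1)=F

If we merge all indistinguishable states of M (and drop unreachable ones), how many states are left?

7

States {A} cannot be reached from the start state, so discard them.
Initial partition by acceptance: {C,E,F,G,H} | {B,D,I,J,K}.
Refine {C,E,F,G,H} on symbol 0: members go to different blocks, giving {C,E,G,H} and {F}.
Split {C,E,G,H} by δ(·,0) → {E,G,H} and {C}.
On input 0, block {E,G,H} splits into {E,G} and {H}.
On input 0, block {B,D,I,J,K} splits into {D,I,J,K} and {B}.
Split {D,I,J,K} by δ(·,1) → {D,I} and {J,K}.
No further refinement is possible. Final partition (7 blocks): {E,G} | {D,I} | {F} | {C} | {H} | {B} | {J,K}.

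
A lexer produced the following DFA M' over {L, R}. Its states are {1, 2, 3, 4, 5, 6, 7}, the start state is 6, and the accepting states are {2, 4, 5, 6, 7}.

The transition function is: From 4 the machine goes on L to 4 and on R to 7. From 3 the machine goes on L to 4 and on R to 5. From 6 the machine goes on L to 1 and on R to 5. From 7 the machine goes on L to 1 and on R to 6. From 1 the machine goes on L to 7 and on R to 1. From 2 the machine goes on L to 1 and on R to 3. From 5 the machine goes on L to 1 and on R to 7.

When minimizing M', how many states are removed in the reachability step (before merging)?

3

Starting at 6 and following transitions, the reachable set is {1, 5, 6, 7}. That leaves 2, 3, 4 unreachable — 3 in total.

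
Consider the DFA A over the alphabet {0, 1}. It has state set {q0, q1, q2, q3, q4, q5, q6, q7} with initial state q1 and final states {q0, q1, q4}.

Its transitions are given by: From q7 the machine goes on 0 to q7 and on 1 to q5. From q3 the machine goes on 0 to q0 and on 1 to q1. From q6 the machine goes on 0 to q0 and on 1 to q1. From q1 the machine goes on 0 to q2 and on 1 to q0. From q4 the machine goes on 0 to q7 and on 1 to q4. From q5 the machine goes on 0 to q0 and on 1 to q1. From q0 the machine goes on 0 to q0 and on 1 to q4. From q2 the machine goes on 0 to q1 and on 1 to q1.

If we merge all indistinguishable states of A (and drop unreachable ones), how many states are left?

States {q3,q6} cannot be reached from the start state, so discard them.
P0 = {q0,q1,q4} | {q2,q5,q7}.
Refine {q0,q1,q4} on symbol 0: members go to different blocks, giving {q1,q4} and {q0}.
Refine {q1,q4} on symbol 1: members go to different blocks, giving {q1} and {q4}.
On input 0, block {q2,q5,q7} splits into {q2} and {q5} and {q7}.
Stable partition: {q1} | {q2} | {q0} | {q4} | {q5} | {q7} — 6 equivalence classes.

6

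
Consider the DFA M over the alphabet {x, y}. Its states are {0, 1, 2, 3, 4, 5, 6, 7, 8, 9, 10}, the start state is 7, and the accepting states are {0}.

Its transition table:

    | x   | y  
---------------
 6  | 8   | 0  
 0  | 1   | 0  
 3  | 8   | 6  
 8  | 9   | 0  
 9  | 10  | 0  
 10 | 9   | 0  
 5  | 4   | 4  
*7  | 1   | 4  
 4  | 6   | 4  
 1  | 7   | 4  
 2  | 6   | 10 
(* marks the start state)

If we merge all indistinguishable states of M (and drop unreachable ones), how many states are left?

4

First remove the unreachable states {2,3,5}; 8 states remain.
Start with accepting vs non-accepting: {0} | {1,4,6,7,8,9,10}.
On input y, block {1,4,6,7,8,9,10} splits into {6,8,9,10} and {1,4,7}.
Split {1,4,7} by δ(·,x) → {1,7} and {4}.
Stable partition: {0} | {6,8,9,10} | {1,7} | {4} — 4 equivalence classes.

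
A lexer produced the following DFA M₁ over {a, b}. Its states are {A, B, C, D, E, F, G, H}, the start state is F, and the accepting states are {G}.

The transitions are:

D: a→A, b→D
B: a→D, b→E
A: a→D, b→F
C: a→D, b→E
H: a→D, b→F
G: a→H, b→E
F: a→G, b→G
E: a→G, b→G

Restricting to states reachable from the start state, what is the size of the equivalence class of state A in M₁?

States {B,C} cannot be reached from the start state, so discard them.
Start with accepting vs non-accepting: {G} | {A,D,E,F,H}.
Refine {A,D,E,F,H} on symbol a: members go to different blocks, giving {A,D,H} and {E,F}.
Refine {A,D,H} on symbol b: members go to different blocks, giving {A,H} and {D}.
The partition is now stable with 4 blocks: {G} | {A,H} | {E,F} | {D}.
The equivalence class containing A is {A,H}, of size 2.

2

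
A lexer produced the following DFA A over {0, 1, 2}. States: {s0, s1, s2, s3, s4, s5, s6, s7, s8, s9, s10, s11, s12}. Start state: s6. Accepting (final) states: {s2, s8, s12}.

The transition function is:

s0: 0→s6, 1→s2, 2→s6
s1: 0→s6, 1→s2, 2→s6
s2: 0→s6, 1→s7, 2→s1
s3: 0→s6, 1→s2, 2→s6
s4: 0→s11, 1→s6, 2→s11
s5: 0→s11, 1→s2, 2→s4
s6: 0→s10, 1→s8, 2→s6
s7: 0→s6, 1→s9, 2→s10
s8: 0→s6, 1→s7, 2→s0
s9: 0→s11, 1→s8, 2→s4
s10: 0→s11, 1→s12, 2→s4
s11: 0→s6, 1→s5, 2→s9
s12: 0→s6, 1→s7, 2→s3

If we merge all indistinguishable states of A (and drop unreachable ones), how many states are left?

6

Every state is reachable, so we keep all 13.
Start with accepting vs non-accepting: {s2,s8,s12} | {s0,s1,s3,s4,s5,s6,s7,s9,s10,s11}.
Refine {s0,s1,s3,s4,s5,s6,s7,s9,s10,s11} on symbol 1: members go to different blocks, giving {s0,s1,s3,s5,s6,s9,s10} and {s4,s7,s11}.
Split {s0,s1,s3,s5,s6,s9,s10} by δ(·,0) → {s0,s1,s3,s6} and {s5,s9,s10}.
On input 0, block {s0,s1,s3,s6} splits into {s0,s1,s3} and {s6}.
Split {s4,s7,s11} by δ(·,0) → {s7,s11} and {s4}.
The partition is now stable with 6 blocks: {s2,s8,s12} | {s0,s1,s3} | {s7,s11} | {s5,s9,s10} | {s6} | {s4}.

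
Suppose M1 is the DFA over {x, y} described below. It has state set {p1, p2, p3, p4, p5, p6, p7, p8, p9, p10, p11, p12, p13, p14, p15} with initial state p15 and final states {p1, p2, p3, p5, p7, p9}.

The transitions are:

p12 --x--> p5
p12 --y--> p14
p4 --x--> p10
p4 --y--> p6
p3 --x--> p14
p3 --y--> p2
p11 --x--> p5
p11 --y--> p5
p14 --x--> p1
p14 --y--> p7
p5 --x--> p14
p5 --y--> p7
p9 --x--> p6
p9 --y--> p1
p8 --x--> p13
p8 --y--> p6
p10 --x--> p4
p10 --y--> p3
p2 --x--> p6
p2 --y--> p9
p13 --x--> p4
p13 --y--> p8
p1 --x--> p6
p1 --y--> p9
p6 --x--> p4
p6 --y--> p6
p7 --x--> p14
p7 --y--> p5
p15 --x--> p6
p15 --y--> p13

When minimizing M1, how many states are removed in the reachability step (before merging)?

BFS from p15 reaches {p1, p2, p3, p4, p5, p6, p7, p8, p9, p10, p13, p14, p15}; the 2 state(s) p11, p12 are never visited.

2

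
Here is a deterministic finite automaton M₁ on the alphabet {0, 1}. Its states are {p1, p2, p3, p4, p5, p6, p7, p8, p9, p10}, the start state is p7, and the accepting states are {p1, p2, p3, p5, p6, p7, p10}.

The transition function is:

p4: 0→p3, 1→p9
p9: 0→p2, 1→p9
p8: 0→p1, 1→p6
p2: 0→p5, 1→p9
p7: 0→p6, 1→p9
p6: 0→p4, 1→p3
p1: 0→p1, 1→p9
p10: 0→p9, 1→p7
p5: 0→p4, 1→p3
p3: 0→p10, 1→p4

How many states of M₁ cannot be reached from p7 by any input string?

2

BFS from p7 reaches {p2, p3, p4, p5, p6, p7, p9, p10}; the 2 state(s) p1, p8 are never visited.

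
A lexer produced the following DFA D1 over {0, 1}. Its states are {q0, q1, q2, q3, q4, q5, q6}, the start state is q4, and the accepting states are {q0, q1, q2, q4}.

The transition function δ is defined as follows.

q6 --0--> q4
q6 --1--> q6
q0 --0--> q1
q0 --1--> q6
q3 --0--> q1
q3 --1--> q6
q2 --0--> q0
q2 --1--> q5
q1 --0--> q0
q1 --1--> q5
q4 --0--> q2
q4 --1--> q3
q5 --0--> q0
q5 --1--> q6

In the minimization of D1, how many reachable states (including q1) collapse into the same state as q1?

4

P0 = {q0,q1,q2,q4} | {q3,q5,q6}.
No further refinement is possible. Final partition (2 blocks): {q0,q1,q2,q4} | {q3,q5,q6}.
State q1 belongs to the block {q0,q1,q2,q4}, which has 4 states.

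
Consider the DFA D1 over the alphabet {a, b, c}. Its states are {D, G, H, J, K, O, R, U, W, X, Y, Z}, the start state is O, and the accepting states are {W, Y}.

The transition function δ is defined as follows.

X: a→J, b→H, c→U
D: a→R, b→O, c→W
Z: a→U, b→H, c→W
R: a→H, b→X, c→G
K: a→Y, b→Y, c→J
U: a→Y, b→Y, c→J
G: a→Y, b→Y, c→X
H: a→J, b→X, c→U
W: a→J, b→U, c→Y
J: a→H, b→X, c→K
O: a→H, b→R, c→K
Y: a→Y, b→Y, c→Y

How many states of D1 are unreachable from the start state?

BFS from O reaches {G, H, J, K, O, R, U, X, Y}; the 3 state(s) D, W, Z are never visited.

3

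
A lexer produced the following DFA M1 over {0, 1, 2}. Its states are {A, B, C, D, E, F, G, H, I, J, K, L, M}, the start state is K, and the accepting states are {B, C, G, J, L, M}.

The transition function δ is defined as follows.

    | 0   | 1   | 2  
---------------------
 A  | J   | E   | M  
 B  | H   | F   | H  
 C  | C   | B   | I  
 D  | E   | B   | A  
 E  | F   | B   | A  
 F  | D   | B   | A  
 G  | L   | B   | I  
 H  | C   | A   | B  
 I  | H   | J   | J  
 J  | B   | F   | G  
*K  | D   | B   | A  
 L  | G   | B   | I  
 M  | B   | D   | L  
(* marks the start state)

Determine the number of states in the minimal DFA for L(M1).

7

P0 = {B,C,G,J,L,M} | {A,D,E,F,H,I,K}.
Refine {B,C,G,J,L,M} on symbol 0: members go to different blocks, giving {C,G,J,L,M} and {B}.
Refine {C,G,J,L,M} on symbol 0: members go to different blocks, giving {C,G,L} and {J,M}.
Refine {A,D,E,F,H,I,K} on symbol 0: members go to different blocks, giving {D,E,F,I,K} and {A} and {H}.
Refine {D,E,F,I,K} on symbol 0: members go to different blocks, giving {D,E,F,K} and {I}.
No further refinement is possible. Final partition (7 blocks): {C,G,L} | {D,E,F,K} | {B} | {J,M} | {A} | {H} | {I}.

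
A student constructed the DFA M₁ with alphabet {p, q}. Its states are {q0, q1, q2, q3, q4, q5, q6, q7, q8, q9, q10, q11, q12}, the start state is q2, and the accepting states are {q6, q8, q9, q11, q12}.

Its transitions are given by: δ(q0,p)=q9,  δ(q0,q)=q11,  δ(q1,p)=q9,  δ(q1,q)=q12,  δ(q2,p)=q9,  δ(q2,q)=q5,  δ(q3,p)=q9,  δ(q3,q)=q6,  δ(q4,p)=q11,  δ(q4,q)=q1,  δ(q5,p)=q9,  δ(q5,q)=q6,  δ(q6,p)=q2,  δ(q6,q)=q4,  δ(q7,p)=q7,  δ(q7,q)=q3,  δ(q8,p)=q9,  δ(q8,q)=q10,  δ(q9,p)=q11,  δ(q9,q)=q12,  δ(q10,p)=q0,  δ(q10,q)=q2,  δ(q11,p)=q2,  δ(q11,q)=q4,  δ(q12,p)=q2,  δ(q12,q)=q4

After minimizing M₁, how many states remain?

5

First remove the unreachable states {q0,q3,q7,q8,q10}; 8 states remain.
Initial partition by acceptance: {q6,q9,q11,q12} | {q1,q2,q4,q5}.
On input p, block {q6,q9,q11,q12} splits into {q6,q11,q12} and {q9}.
Split {q1,q2,q4,q5} by δ(·,p) → {q1,q2,q5} and {q4}.
Split {q1,q2,q5} by δ(·,q) → {q1,q5} and {q2}.
No further refinement is possible. Final partition (5 blocks): {q6,q11,q12} | {q1,q5} | {q9} | {q4} | {q2}.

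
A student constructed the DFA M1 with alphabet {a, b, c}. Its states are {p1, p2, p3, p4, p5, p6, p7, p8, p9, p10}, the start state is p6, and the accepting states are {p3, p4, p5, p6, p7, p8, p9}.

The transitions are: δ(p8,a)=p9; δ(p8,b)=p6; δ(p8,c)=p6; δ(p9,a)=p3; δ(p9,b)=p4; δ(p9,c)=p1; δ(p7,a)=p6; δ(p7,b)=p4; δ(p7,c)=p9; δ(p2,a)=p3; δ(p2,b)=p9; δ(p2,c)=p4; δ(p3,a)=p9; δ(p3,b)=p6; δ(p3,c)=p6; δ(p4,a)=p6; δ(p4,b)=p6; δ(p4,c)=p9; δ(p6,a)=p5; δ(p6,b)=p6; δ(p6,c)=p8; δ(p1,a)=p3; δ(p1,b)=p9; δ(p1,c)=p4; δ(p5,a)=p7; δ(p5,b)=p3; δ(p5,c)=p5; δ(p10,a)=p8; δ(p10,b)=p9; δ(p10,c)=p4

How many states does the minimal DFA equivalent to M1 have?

7

Reachable states from the start: {p1,p3,p4,p5,p6,p7,p8,p9}. Unreachable: {p2,p10} — drop them.
Start with accepting vs non-accepting: {p3,p4,p5,p6,p7,p8,p9} | {p1}.
Split {p3,p4,p5,p6,p7,p8,p9} by δ(·,c) → {p3,p4,p5,p6,p7,p8} and {p9}.
Refine {p3,p4,p5,p6,p7,p8} on symbol a: members go to different blocks, giving {p4,p5,p6,p7} and {p3,p8}.
On input b, block {p4,p5,p6,p7} splits into {p4,p6,p7} and {p5}.
Split {p4,p6,p7} by δ(·,a) → {p4,p7} and {p6}.
Refine {p4,p7} on symbol b: members go to different blocks, giving {p4} and {p7}.
Stable partition: {p4} | {p1} | {p9} | {p3,p8} | {p5} | {p6} | {p7} — 7 equivalence classes.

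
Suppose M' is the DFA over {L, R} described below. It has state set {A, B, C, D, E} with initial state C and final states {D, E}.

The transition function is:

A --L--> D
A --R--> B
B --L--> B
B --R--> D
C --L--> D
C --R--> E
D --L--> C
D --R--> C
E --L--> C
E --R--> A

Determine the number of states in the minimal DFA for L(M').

5

All states are reachable from the start state.
P0 = {D,E} | {A,B,C}.
Refine {A,B,C} on symbol L: members go to different blocks, giving {A,C} and {B}.
Split {A,C} by δ(·,R) → {A} and {C}.
Refine {D,E} on symbol R: members go to different blocks, giving {D} and {E}.
No further refinement is possible. Final partition (5 blocks): {D} | {A} | {B} | {C} | {E}.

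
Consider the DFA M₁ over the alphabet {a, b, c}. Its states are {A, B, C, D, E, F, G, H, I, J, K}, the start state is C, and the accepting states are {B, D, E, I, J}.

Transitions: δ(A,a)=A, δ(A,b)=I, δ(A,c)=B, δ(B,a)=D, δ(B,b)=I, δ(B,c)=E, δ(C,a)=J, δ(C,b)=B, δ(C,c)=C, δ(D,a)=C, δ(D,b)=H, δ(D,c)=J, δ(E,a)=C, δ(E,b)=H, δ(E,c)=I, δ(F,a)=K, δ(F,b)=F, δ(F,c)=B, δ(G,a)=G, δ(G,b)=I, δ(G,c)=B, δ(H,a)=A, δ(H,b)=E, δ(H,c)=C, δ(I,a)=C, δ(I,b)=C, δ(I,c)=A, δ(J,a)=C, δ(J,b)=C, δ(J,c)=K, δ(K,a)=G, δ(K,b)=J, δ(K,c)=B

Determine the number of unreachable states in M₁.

Starting at C and following transitions, the reachable set is {A, B, C, D, E, G, H, I, J, K}. That leaves F unreachable — 1 in total.

1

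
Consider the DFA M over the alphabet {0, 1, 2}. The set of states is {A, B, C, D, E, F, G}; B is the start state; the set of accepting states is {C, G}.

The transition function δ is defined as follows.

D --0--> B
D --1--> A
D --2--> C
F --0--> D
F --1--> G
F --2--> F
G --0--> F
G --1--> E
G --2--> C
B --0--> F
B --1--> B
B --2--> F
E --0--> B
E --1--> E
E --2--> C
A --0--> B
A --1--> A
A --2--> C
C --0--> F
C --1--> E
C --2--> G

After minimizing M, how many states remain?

Every state is reachable, so we keep all 7.
Start with accepting vs non-accepting: {C,G} | {A,B,D,E,F}.
Split {A,B,D,E,F} by δ(·,1) → {A,B,D,E} and {F}.
On input 0, block {A,B,D,E} splits into {A,D,E} and {B}.
The partition is now stable with 4 blocks: {C,G} | {A,D,E} | {F} | {B}.

4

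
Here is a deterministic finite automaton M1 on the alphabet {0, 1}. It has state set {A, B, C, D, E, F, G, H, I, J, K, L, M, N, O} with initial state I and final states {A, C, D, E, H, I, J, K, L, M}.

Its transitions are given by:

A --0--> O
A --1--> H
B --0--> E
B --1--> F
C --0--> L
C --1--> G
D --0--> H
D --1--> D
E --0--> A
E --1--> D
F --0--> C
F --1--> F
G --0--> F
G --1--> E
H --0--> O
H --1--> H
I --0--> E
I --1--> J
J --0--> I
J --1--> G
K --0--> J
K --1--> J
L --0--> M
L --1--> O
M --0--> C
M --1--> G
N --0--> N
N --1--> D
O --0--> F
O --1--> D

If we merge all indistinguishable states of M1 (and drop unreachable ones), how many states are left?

7

First remove the unreachable states {B,K,N}; 12 states remain.
P0 = {A,C,D,E,H,I,J,L,M} | {F,G,O}.
Refine {A,C,D,E,H,I,J,L,M} on symbol 0: members go to different blocks, giving {C,D,E,I,J,L,M} and {A,H}.
On input 0, block {C,D,E,I,J,L,M} splits into {C,I,J,L,M} and {D,E}.
On input 0, block {C,I,J,L,M} splits into {C,J,L,M} and {I}.
Split {C,J,L,M} by δ(·,0) → {C,L,M} and {J}.
Refine {F,G,O} on symbol 0: members go to different blocks, giving {G,O} and {F}.
The partition is now stable with 7 blocks: {C,L,M} | {G,O} | {A,H} | {D,E} | {I} | {J} | {F}.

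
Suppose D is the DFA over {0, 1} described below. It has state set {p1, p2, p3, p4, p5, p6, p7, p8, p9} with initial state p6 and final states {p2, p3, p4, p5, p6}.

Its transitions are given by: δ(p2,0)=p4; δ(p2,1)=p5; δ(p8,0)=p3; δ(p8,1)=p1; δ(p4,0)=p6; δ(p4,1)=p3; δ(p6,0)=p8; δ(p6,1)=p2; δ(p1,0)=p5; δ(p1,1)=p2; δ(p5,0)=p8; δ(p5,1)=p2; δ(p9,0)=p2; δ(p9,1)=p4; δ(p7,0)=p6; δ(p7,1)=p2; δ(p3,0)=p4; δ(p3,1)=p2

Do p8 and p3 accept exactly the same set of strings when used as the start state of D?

Reachable states from the start: {p1,p2,p3,p4,p5,p6,p8}. Unreachable: {p7,p9} — drop them.
Start with accepting vs non-accepting: {p2,p3,p4,p5,p6} | {p1,p8}.
On input 0, block {p2,p3,p4,p5,p6} splits into {p2,p3,p4} and {p5,p6}.
On input 0, block {p2,p3,p4} splits into {p2,p3} and {p4}.
Refine {p2,p3} on symbol 1: members go to different blocks, giving {p2} and {p3}.
Refine {p1,p8} on symbol 0: members go to different blocks, giving {p1} and {p8}.
Stable partition: {p2} | {p1} | {p5,p6} | {p4} | {p3} | {p8} — 6 equivalence classes.
p8 and p3 end up in different blocks, so they are distinguishable. For instance, the string 'ε' is accepted from only p3.

No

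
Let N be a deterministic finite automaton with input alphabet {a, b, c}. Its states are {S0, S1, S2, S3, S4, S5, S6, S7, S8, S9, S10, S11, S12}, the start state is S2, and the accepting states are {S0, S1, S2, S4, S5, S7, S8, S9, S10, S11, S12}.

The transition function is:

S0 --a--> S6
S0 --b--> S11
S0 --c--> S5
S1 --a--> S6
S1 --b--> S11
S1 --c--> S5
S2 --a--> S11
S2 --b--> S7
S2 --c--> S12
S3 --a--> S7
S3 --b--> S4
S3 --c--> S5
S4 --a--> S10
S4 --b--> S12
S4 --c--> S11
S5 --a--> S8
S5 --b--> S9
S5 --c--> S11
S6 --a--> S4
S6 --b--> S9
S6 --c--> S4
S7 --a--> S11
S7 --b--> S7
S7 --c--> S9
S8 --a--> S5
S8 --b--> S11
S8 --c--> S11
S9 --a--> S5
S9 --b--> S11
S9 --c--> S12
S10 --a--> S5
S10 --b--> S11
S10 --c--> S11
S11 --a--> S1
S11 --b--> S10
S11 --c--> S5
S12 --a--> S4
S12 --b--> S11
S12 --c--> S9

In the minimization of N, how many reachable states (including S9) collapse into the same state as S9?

2

States {S0,S3} cannot be reached from the start state, so discard them.
P0 = {S1,S2,S4,S5,S7,S8,S9,S10,S11,S12} | {S6}.
Refine {S1,S2,S4,S5,S7,S8,S9,S10,S11,S12} on symbol a: members go to different blocks, giving {S2,S4,S5,S7,S8,S9,S10,S11,S12} and {S1}.
Refine {S2,S4,S5,S7,S8,S9,S10,S11,S12} on symbol a: members go to different blocks, giving {S2,S4,S5,S7,S8,S9,S10,S12} and {S11}.
On input a, block {S2,S4,S5,S7,S8,S9,S10,S12} splits into {S4,S5,S8,S9,S10,S12} and {S2,S7}.
Refine {S4,S5,S8,S9,S10,S12} on symbol b: members go to different blocks, giving {S8,S9,S10,S12} and {S4,S5}.
Refine {S8,S9,S10,S12} on symbol c: members go to different blocks, giving {S8,S10} and {S9,S12}.
The partition is now stable with 7 blocks: {S8,S10} | {S6} | {S1} | {S11} | {S2,S7} | {S4,S5} | {S9,S12}.
State S9 belongs to the block {S9,S12}, which has 2 states.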